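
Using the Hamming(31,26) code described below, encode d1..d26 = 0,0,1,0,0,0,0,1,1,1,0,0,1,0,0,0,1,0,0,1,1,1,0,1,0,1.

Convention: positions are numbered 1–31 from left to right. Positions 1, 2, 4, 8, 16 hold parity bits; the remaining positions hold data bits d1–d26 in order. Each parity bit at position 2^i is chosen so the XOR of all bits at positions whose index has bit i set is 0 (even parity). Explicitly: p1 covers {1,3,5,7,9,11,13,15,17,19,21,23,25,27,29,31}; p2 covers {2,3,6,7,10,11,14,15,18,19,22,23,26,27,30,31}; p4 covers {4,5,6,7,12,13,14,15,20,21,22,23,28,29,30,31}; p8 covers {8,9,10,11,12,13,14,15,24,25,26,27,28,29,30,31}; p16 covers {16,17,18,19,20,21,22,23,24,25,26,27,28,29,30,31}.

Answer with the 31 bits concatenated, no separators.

1101010000011101010001001110101

Place data at non-parity positions: p1 p2 0 p4 0 1 0 p8 0 0 0 1 1 1 0 p16 0 1 0 0 0 1 0 0 1 1 1 0 1 0 1
p1 (pos 1,3,5,7,9,11,13,15,17,19,21,23,25,27,29,31): XOR of data positions = 0⊕0⊕0⊕0⊕0⊕1⊕0⊕0⊕0⊕0⊕0⊕1⊕1⊕1⊕1 = 1
p2 (pos 2,3,6,7,10,11,14,15,18,19,22,23,26,27,30,31): XOR of data positions = 0⊕1⊕0⊕0⊕0⊕1⊕0⊕1⊕0⊕1⊕0⊕1⊕1⊕0⊕1 = 1
p4 (pos 4,5,6,7,12,13,14,15,20,21,22,23,28,29,30,31): XOR of data positions = 0⊕1⊕0⊕1⊕1⊕1⊕0⊕0⊕0⊕1⊕0⊕0⊕1⊕0⊕1 = 1
p8 (pos 8,9,10,11,12,13,14,15,24,25,26,27,28,29,30,31): XOR of data positions = 0⊕0⊕0⊕1⊕1⊕1⊕0⊕0⊕1⊕1⊕1⊕0⊕1⊕0⊕1 = 0
p16 (pos 16,17,18,19,20,21,22,23,24,25,26,27,28,29,30,31): XOR of data positions = 0⊕1⊕0⊕0⊕0⊕1⊕0⊕0⊕1⊕1⊕1⊕0⊕1⊕0⊕1 = 1
Codeword: 1101010000011101010001001110101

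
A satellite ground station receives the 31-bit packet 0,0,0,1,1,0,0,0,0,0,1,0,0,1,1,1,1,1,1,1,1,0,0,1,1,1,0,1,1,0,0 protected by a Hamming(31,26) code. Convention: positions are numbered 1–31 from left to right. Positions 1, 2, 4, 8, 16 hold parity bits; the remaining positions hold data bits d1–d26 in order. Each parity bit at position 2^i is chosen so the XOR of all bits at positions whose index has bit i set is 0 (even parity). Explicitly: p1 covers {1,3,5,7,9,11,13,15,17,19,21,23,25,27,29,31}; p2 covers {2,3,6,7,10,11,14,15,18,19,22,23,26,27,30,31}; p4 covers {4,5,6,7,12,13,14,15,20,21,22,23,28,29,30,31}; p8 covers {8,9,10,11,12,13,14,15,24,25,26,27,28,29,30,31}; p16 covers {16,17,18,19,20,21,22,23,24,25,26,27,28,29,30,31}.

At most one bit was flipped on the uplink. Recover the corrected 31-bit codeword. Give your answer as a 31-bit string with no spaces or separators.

s1 (pos 1,3,5,7,9,11,13,15,17,19,21,23,25,27,29,31): 0⊕0⊕1⊕0⊕0⊕1⊕0⊕1⊕1⊕1⊕1⊕0⊕1⊕0⊕1⊕0 = 0
s2 (pos 2,3,6,7,10,11,14,15,18,19,22,23,26,27,30,31): 0⊕0⊕0⊕0⊕0⊕1⊕1⊕1⊕1⊕1⊕0⊕0⊕1⊕0⊕0⊕0 = 0
s4 (pos 4,5,6,7,12,13,14,15,20,21,22,23,28,29,30,31): 1⊕1⊕0⊕0⊕0⊕0⊕1⊕1⊕1⊕1⊕0⊕0⊕1⊕1⊕0⊕0 = 0
s8 (pos 8,9,10,11,12,13,14,15,24,25,26,27,28,29,30,31): 0⊕0⊕0⊕1⊕0⊕0⊕1⊕1⊕1⊕1⊕1⊕0⊕1⊕1⊕0⊕0 = 0
s16 (pos 16,17,18,19,20,21,22,23,24,25,26,27,28,29,30,31): 1⊕1⊕1⊕1⊕1⊕1⊕0⊕0⊕1⊕1⊕1⊕0⊕1⊕1⊕0⊕0 = 1
Syndrome s16…s1 = 10000 → error at position 16.
Flip position 16: 0001100000100111111110011101100 → 0001100000100110111110011101100

0001100000100110111110011101100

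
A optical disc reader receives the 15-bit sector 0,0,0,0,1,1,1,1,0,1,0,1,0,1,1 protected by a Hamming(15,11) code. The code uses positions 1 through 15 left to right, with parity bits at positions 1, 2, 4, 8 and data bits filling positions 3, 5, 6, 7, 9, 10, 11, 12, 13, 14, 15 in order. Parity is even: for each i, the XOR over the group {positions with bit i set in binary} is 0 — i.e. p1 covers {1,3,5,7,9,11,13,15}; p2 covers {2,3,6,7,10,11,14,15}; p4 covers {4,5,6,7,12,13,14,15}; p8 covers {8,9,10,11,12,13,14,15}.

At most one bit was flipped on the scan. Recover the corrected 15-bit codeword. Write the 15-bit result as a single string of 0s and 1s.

s1 (pos 1,3,5,7,9,11,13,15): 0⊕0⊕1⊕1⊕0⊕0⊕0⊕1 = 1
s2 (pos 2,3,6,7,10,11,14,15): 0⊕0⊕1⊕1⊕1⊕0⊕1⊕1 = 1
s4 (pos 4,5,6,7,12,13,14,15): 0⊕1⊕1⊕1⊕1⊕0⊕1⊕1 = 0
s8 (pos 8,9,10,11,12,13,14,15): 1⊕0⊕1⊕0⊕1⊕0⊕1⊕1 = 1
Syndrome s8…s1 = 1011 → error at position 11.
Flip position 11: 000011110101011 → 000011110111011

000011110111011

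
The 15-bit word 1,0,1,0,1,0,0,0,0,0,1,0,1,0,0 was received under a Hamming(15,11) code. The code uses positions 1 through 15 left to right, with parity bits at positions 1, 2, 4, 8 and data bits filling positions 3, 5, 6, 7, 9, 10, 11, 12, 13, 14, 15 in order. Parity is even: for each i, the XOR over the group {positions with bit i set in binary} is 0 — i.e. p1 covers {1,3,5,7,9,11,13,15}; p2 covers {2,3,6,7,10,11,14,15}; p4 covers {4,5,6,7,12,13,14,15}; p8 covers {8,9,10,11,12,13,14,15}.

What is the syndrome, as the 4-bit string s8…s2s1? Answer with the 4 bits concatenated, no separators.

s1 (pos 1,3,5,7,9,11,13,15): 1⊕1⊕1⊕0⊕0⊕1⊕1⊕0 = 1
s2 (pos 2,3,6,7,10,11,14,15): 0⊕1⊕0⊕0⊕0⊕1⊕0⊕0 = 0
s4 (pos 4,5,6,7,12,13,14,15): 0⊕1⊕0⊕0⊕0⊕1⊕0⊕0 = 0
s8 (pos 8,9,10,11,12,13,14,15): 0⊕0⊕0⊕1⊕0⊕1⊕0⊕0 = 0
Syndrome s8…s1 = 0001 → error at position 1.

0001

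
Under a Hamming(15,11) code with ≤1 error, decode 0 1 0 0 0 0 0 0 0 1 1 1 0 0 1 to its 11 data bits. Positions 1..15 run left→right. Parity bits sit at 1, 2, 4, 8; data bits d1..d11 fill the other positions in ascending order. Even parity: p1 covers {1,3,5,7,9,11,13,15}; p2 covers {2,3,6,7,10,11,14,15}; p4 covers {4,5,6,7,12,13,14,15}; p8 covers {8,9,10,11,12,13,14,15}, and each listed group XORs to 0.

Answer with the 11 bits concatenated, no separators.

00000111001

s1 (pos 1,3,5,7,9,11,13,15): 0⊕0⊕0⊕0⊕0⊕1⊕0⊕1 = 0
s2 (pos 2,3,6,7,10,11,14,15): 1⊕0⊕0⊕0⊕1⊕1⊕0⊕1 = 0
s4 (pos 4,5,6,7,12,13,14,15): 0⊕0⊕0⊕0⊕1⊕0⊕0⊕1 = 0
s8 (pos 8,9,10,11,12,13,14,15): 0⊕0⊕1⊕1⊕1⊕0⊕0⊕1 = 0
Syndrome s8…s1 = 0000 → no error.
Read data bits from positions 3,5,6,7,9,10,11,12,13,14,15: 00000111001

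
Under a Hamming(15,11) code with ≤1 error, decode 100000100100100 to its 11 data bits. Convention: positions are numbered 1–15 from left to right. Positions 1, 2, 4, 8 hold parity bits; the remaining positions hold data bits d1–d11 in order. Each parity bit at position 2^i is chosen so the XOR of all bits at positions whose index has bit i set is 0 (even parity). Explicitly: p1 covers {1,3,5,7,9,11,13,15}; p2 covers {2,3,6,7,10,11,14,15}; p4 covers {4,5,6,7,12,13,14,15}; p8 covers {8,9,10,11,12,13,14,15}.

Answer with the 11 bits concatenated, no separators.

s1 (pos 1,3,5,7,9,11,13,15): 1⊕0⊕0⊕1⊕0⊕0⊕1⊕0 = 1
s2 (pos 2,3,6,7,10,11,14,15): 0⊕0⊕0⊕1⊕1⊕0⊕0⊕0 = 0
s4 (pos 4,5,6,7,12,13,14,15): 0⊕0⊕0⊕1⊕0⊕1⊕0⊕0 = 0
s8 (pos 8,9,10,11,12,13,14,15): 0⊕0⊕1⊕0⊕0⊕1⊕0⊕0 = 0
Syndrome s8…s1 = 0001 → error at position 1.
Flip position 1: 100000100100100 → 000000100100100
Read data bits from positions 3,5,6,7,9,10,11,12,13,14,15: 00010100100

00010100100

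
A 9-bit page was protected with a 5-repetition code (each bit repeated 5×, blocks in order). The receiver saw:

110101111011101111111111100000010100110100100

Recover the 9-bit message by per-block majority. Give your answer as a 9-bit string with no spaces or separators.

111110010

Block 1 (11010): 3 ones → 1
Block 2 (11110): 4 ones → 1
Block 3 (11101): 4 ones → 1
Block 4 (11111): 5 ones → 1
Block 5 (11111): 5 ones → 1
Block 6 (00000): 0 ones → 0
Block 7 (01010): 2 ones → 0
Block 8 (01101): 3 ones → 1
Block 9 (00100): 1 one → 0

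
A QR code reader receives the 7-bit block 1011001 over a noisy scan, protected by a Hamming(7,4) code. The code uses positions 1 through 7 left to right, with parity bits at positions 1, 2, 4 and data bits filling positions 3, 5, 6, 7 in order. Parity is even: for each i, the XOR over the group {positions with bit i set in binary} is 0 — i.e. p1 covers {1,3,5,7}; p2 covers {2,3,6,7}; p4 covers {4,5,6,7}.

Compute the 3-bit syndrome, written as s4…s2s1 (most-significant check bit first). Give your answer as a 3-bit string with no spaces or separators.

s1 (pos 1,3,5,7): 1⊕1⊕0⊕1 = 1
s2 (pos 2,3,6,7): 0⊕1⊕0⊕1 = 0
s4 (pos 4,5,6,7): 1⊕0⊕0⊕1 = 0
Syndrome s4…s1 = 001 → error at position 1.

001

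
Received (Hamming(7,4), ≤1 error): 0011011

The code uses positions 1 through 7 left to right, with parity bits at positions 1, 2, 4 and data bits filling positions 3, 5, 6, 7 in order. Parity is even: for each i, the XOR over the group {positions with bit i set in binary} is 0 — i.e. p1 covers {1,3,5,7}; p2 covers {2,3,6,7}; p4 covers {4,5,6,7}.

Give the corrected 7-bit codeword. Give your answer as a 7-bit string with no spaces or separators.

s1 (pos 1,3,5,7): 0⊕1⊕0⊕1 = 0
s2 (pos 2,3,6,7): 0⊕1⊕1⊕1 = 1
s4 (pos 4,5,6,7): 1⊕0⊕1⊕1 = 1
Syndrome s4…s1 = 110 → error at position 6.
Flip position 6: 0011011 → 0011001

0011001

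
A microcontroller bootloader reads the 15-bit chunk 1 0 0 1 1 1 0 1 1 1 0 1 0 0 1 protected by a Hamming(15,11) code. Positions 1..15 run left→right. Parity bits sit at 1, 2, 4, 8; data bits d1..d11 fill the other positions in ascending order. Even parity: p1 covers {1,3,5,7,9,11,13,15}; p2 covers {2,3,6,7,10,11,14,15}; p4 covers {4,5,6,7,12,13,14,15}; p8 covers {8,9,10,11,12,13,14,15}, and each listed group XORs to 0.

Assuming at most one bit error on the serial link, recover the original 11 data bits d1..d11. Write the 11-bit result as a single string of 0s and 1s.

01101101011

s1 (pos 1,3,5,7,9,11,13,15): 1⊕0⊕1⊕0⊕1⊕0⊕0⊕1 = 0
s2 (pos 2,3,6,7,10,11,14,15): 0⊕0⊕1⊕0⊕1⊕0⊕0⊕1 = 1
s4 (pos 4,5,6,7,12,13,14,15): 1⊕1⊕1⊕0⊕1⊕0⊕0⊕1 = 1
s8 (pos 8,9,10,11,12,13,14,15): 1⊕1⊕1⊕0⊕1⊕0⊕0⊕1 = 1
Syndrome s8…s1 = 1110 → error at position 14.
Flip position 14: 100111011101001 → 100111011101011
Read data bits from positions 3,5,6,7,9,10,11,12,13,14,15: 01101101011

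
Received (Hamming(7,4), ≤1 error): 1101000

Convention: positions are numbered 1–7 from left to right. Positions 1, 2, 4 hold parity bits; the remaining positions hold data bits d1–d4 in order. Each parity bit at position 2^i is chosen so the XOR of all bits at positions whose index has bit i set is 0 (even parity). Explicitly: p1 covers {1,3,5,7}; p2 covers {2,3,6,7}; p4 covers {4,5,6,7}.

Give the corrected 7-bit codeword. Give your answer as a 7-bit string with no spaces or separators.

1101001

s1 (pos 1,3,5,7): 1⊕0⊕0⊕0 = 1
s2 (pos 2,3,6,7): 1⊕0⊕0⊕0 = 1
s4 (pos 4,5,6,7): 1⊕0⊕0⊕0 = 1
Syndrome s4…s1 = 111 → error at position 7.
Flip position 7: 1101000 → 1101001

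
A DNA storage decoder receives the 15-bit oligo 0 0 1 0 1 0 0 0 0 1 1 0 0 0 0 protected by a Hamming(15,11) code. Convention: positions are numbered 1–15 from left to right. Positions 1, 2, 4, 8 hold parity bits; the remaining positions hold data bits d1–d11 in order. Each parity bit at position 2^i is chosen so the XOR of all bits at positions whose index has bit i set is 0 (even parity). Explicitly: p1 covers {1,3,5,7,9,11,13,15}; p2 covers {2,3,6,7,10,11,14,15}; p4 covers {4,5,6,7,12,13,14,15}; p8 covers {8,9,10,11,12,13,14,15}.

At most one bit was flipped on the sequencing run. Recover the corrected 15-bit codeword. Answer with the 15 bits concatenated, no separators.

001010100110000

s1 (pos 1,3,5,7,9,11,13,15): 0⊕1⊕1⊕0⊕0⊕1⊕0⊕0 = 1
s2 (pos 2,3,6,7,10,11,14,15): 0⊕1⊕0⊕0⊕1⊕1⊕0⊕0 = 1
s4 (pos 4,5,6,7,12,13,14,15): 0⊕1⊕0⊕0⊕0⊕0⊕0⊕0 = 1
s8 (pos 8,9,10,11,12,13,14,15): 0⊕0⊕1⊕1⊕0⊕0⊕0⊕0 = 0
Syndrome s8…s1 = 0111 → error at position 7.
Flip position 7: 001010000110000 → 001010100110000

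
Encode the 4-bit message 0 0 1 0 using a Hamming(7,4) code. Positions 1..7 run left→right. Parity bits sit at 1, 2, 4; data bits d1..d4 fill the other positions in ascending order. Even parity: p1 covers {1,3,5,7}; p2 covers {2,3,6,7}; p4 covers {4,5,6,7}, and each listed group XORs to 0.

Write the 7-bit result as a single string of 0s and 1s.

0101010

Place data at non-parity positions: p1 p2 0 p4 0 1 0
p1 (pos 1,3,5,7): XOR of data positions = 0⊕0⊕0 = 0
p2 (pos 2,3,6,7): XOR of data positions = 0⊕1⊕0 = 1
p4 (pos 4,5,6,7): XOR of data positions = 0⊕1⊕0 = 1
Codeword: 0101010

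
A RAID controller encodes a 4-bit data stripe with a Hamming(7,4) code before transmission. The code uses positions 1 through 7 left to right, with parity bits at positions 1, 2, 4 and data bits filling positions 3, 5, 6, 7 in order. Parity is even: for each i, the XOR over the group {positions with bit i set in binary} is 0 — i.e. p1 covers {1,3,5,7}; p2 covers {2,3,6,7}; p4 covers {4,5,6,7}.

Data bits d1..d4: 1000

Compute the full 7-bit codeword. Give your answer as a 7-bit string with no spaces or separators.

1110000

Place data at non-parity positions: p1 p2 1 p4 0 0 0
p1 (pos 1,3,5,7): XOR of data positions = 1⊕0⊕0 = 1
p2 (pos 2,3,6,7): XOR of data positions = 1⊕0⊕0 = 1
p4 (pos 4,5,6,7): XOR of data positions = 0⊕0⊕0 = 0
Codeword: 1110000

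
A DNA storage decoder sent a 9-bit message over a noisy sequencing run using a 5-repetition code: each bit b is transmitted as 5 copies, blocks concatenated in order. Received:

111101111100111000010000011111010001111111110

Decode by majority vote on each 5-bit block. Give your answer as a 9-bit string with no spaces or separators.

Block 1 (11110): 4 ones → 1
Block 2 (11111): 5 ones → 1
Block 3 (00111): 3 ones → 1
Block 4 (00001): 1 one → 0
Block 5 (00000): 0 ones → 0
Block 6 (11111): 5 ones → 1
Block 7 (01000): 1 one → 0
Block 8 (11111): 5 ones → 1
Block 9 (11110): 4 ones → 1

111001011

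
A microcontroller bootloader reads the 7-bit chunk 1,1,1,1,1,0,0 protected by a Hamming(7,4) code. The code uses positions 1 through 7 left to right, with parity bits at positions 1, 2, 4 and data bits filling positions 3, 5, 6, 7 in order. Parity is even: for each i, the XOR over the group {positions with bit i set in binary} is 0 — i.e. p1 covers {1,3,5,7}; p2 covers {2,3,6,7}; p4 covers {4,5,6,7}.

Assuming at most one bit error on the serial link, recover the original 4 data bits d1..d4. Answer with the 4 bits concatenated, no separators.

s1 (pos 1,3,5,7): 1⊕1⊕1⊕0 = 1
s2 (pos 2,3,6,7): 1⊕1⊕0⊕0 = 0
s4 (pos 4,5,6,7): 1⊕1⊕0⊕0 = 0
Syndrome s4…s1 = 001 → error at position 1.
Flip position 1: 1111100 → 0111100
Read data bits from positions 3,5,6,7: 1100

1100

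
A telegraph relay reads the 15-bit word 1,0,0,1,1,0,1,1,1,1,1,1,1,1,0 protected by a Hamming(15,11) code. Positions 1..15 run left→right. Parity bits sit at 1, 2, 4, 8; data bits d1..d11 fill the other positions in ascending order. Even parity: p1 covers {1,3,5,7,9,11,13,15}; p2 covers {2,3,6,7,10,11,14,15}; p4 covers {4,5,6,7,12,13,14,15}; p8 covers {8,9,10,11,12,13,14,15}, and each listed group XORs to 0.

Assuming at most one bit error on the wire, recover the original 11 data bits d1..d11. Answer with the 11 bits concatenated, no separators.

s1 (pos 1,3,5,7,9,11,13,15): 1⊕0⊕1⊕1⊕1⊕1⊕1⊕0 = 0
s2 (pos 2,3,6,7,10,11,14,15): 0⊕0⊕0⊕1⊕1⊕1⊕1⊕0 = 0
s4 (pos 4,5,6,7,12,13,14,15): 1⊕1⊕0⊕1⊕1⊕1⊕1⊕0 = 0
s8 (pos 8,9,10,11,12,13,14,15): 1⊕1⊕1⊕1⊕1⊕1⊕1⊕0 = 1
Syndrome s8…s1 = 1000 → error at position 8.
Flip position 8: 100110111111110 → 100110101111110
Read data bits from positions 3,5,6,7,9,10,11,12,13,14,15: 01011111110

01011111110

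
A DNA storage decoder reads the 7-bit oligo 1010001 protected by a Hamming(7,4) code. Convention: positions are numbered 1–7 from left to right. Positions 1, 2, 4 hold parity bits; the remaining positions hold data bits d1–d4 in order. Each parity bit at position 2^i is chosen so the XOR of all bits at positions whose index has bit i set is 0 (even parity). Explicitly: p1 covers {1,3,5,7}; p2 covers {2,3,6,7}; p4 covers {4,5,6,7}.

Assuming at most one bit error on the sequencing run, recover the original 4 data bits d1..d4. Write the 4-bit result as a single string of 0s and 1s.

1101

s1 (pos 1,3,5,7): 1⊕1⊕0⊕1 = 1
s2 (pos 2,3,6,7): 0⊕1⊕0⊕1 = 0
s4 (pos 4,5,6,7): 0⊕0⊕0⊕1 = 1
Syndrome s4…s1 = 101 → error at position 5.
Flip position 5: 1010001 → 1010101
Read data bits from positions 3,5,6,7: 1101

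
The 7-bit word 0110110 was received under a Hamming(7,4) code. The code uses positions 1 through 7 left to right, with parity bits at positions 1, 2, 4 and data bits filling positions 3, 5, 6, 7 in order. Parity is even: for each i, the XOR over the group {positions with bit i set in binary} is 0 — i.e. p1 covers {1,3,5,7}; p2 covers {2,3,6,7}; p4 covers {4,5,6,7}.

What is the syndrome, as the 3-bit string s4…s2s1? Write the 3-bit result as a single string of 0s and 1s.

010

s1 (pos 1,3,5,7): 0⊕1⊕1⊕0 = 0
s2 (pos 2,3,6,7): 1⊕1⊕1⊕0 = 1
s4 (pos 4,5,6,7): 0⊕1⊕1⊕0 = 0
Syndrome s4…s1 = 010 → error at position 2.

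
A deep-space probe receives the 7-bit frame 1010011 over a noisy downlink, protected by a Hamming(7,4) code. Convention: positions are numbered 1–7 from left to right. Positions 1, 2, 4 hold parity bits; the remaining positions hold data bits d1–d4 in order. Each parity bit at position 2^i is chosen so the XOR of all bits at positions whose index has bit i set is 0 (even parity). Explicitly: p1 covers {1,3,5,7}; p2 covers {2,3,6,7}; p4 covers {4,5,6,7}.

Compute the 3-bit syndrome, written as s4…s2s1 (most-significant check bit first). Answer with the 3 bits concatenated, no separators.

011

s1 (pos 1,3,5,7): 1⊕1⊕0⊕1 = 1
s2 (pos 2,3,6,7): 0⊕1⊕1⊕1 = 1
s4 (pos 4,5,6,7): 0⊕0⊕1⊕1 = 0
Syndrome s4…s1 = 011 → error at position 3.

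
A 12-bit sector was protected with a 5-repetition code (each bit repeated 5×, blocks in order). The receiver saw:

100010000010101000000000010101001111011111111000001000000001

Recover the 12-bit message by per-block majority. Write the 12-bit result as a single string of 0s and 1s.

001001111000

Block 1 (10001): 2 ones → 0
Block 2 (00000): 0 ones → 0
Block 3 (10101): 3 ones → 1
Block 4 (00000): 0 ones → 0
Block 5 (00000): 0 ones → 0
Block 6 (10101): 3 ones → 1
Block 7 (00111): 3 ones → 1
Block 8 (10111): 4 ones → 1
Block 9 (11111): 5 ones → 1
Block 10 (00000): 0 ones → 0
Block 11 (10000): 1 one → 0
Block 12 (00001): 1 one → 0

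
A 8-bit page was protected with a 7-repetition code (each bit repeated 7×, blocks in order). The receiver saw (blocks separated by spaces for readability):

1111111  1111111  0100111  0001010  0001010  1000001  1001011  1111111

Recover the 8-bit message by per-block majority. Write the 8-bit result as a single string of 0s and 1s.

11100011

Block 1 (1111111): 7 ones → 1
Block 2 (1111111): 7 ones → 1
Block 3 (0100111): 4 ones → 1
Block 4 (0001010): 2 ones → 0
Block 5 (0001010): 2 ones → 0
Block 6 (1000001): 2 ones → 0
Block 7 (1001011): 4 ones → 1
Block 8 (1111111): 7 ones → 1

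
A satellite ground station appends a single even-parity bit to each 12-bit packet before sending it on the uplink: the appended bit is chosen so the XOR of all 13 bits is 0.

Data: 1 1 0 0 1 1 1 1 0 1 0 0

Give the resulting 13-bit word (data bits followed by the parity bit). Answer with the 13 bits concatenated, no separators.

1100111101001

XOR of the 12 data bits: 1⊕1⊕0⊕0⊕1⊕1⊕1⊕1⊕0⊕1⊕0⊕0 = 1
Parity bit = 1 (so all 13 bits XOR to 0).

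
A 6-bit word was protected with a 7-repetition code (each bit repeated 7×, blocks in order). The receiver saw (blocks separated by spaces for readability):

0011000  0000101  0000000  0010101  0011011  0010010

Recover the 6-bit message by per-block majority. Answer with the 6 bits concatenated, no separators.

Block 1 (0011000): 2 ones → 0
Block 2 (0000101): 2 ones → 0
Block 3 (0000000): 0 ones → 0
Block 4 (0010101): 3 ones → 0
Block 5 (0011011): 4 ones → 1
Block 6 (0010010): 2 ones → 0

000010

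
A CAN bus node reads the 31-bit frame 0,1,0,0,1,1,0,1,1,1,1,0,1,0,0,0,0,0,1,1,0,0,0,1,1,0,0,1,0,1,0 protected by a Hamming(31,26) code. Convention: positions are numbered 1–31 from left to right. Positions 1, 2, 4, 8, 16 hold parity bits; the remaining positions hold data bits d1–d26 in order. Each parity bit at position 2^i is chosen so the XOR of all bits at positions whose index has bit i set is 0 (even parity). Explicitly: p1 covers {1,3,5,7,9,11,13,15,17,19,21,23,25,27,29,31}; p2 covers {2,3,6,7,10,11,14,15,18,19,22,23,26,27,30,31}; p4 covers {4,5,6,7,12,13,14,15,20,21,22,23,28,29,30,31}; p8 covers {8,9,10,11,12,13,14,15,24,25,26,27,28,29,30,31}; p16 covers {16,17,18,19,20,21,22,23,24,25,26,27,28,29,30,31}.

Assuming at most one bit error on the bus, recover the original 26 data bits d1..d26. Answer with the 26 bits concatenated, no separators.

s1 (pos 1,3,5,7,9,11,13,15,17,19,21,23,25,27,29,31): 0⊕0⊕1⊕0⊕1⊕1⊕1⊕0⊕0⊕1⊕0⊕0⊕1⊕0⊕0⊕0 = 0
s2 (pos 2,3,6,7,10,11,14,15,18,19,22,23,26,27,30,31): 1⊕0⊕1⊕0⊕1⊕1⊕0⊕0⊕0⊕1⊕0⊕0⊕0⊕0⊕1⊕0 = 0
s4 (pos 4,5,6,7,12,13,14,15,20,21,22,23,28,29,30,31): 0⊕1⊕1⊕0⊕0⊕1⊕0⊕0⊕1⊕0⊕0⊕0⊕1⊕0⊕1⊕0 = 0
s8 (pos 8,9,10,11,12,13,14,15,24,25,26,27,28,29,30,31): 1⊕1⊕1⊕1⊕0⊕1⊕0⊕0⊕1⊕1⊕0⊕0⊕1⊕0⊕1⊕0 = 1
s16 (pos 16,17,18,19,20,21,22,23,24,25,26,27,28,29,30,31): 0⊕0⊕0⊕1⊕1⊕0⊕0⊕0⊕1⊕1⊕0⊕0⊕1⊕0⊕1⊕0 = 0
Syndrome s16…s1 = 01000 → error at position 8.
Flip position 8: 0100110111101000001100011001010 → 0100110011101000001100011001010
Read data bits from positions 3,5,6,7,9,10,11,12,13,14,15,17,18,19,20,21,22,23,24,25,26,27,28,29,30,31: 01101110100001100011001010

01101110100001100011001010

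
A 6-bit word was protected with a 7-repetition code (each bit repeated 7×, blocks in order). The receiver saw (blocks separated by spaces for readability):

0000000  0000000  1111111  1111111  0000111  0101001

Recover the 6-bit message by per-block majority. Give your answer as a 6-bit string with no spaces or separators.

001100

Block 1 (0000000): 0 ones → 0
Block 2 (0000000): 0 ones → 0
Block 3 (1111111): 7 ones → 1
Block 4 (1111111): 7 ones → 1
Block 5 (0000111): 3 ones → 0
Block 6 (0101001): 3 ones → 0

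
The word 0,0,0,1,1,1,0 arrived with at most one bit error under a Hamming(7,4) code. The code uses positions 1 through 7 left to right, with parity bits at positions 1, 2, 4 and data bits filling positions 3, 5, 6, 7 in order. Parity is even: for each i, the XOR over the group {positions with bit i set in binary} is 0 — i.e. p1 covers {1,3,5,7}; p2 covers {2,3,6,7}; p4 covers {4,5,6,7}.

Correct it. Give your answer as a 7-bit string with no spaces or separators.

s1 (pos 1,3,5,7): 0⊕0⊕1⊕0 = 1
s2 (pos 2,3,6,7): 0⊕0⊕1⊕0 = 1
s4 (pos 4,5,6,7): 1⊕1⊕1⊕0 = 1
Syndrome s4…s1 = 111 → error at position 7.
Flip position 7: 0001110 → 0001111

0001111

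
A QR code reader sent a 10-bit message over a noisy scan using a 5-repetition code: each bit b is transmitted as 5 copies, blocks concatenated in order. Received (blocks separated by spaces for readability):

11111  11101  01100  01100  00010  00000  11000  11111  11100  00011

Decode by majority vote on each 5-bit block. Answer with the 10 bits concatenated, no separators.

1100000110

Block 1 (11111): 5 ones → 1
Block 2 (11101): 4 ones → 1
Block 3 (01100): 2 ones → 0
Block 4 (01100): 2 ones → 0
Block 5 (00010): 1 one → 0
Block 6 (00000): 0 ones → 0
Block 7 (11000): 2 ones → 0
Block 8 (11111): 5 ones → 1
Block 9 (11100): 3 ones → 1
Block 10 (00011): 2 ones → 0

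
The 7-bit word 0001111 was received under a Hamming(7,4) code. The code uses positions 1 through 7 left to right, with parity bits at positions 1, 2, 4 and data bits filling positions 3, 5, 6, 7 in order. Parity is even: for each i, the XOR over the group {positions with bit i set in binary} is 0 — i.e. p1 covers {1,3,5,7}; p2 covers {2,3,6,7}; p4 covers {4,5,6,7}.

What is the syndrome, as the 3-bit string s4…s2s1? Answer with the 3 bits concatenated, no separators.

s1 (pos 1,3,5,7): 0⊕0⊕1⊕1 = 0
s2 (pos 2,3,6,7): 0⊕0⊕1⊕1 = 0
s4 (pos 4,5,6,7): 1⊕1⊕1⊕1 = 0
Syndrome s4…s1 = 000 → no error.

000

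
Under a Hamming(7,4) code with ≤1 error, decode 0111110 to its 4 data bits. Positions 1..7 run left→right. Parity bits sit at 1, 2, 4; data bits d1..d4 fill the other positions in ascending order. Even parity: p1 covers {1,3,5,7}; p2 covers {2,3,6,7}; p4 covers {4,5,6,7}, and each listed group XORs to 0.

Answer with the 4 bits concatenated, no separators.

s1 (pos 1,3,5,7): 0⊕1⊕1⊕0 = 0
s2 (pos 2,3,6,7): 1⊕1⊕1⊕0 = 1
s4 (pos 4,5,6,7): 1⊕1⊕1⊕0 = 1
Syndrome s4…s1 = 110 → error at position 6.
Flip position 6: 0111110 → 0111100
Read data bits from positions 3,5,6,7: 1100

1100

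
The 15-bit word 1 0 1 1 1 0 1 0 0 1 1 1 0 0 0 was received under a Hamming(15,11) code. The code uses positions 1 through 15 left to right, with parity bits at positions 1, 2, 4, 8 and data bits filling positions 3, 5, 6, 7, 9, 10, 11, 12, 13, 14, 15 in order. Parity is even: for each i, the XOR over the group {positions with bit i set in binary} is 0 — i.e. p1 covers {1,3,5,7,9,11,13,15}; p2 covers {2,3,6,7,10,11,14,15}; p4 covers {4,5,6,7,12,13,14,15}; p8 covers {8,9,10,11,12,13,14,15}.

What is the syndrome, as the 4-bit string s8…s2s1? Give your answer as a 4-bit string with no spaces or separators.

s1 (pos 1,3,5,7,9,11,13,15): 1⊕1⊕1⊕1⊕0⊕1⊕0⊕0 = 1
s2 (pos 2,3,6,7,10,11,14,15): 0⊕1⊕0⊕1⊕1⊕1⊕0⊕0 = 0
s4 (pos 4,5,6,7,12,13,14,15): 1⊕1⊕0⊕1⊕1⊕0⊕0⊕0 = 0
s8 (pos 8,9,10,11,12,13,14,15): 0⊕0⊕1⊕1⊕1⊕0⊕0⊕0 = 1
Syndrome s8…s1 = 1001 → error at position 9.

1001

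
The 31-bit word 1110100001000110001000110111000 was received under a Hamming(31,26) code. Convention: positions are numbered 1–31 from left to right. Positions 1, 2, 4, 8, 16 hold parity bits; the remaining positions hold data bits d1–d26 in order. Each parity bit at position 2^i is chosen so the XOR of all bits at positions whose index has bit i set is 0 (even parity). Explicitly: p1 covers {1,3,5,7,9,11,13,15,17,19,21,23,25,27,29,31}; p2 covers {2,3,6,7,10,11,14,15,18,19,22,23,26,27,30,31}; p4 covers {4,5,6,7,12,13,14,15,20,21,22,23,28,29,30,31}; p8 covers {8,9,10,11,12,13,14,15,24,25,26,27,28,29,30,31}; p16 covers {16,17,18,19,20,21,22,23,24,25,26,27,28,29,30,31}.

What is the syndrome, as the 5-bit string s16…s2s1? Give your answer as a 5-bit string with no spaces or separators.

01111

s1 (pos 1,3,5,7,9,11,13,15,17,19,21,23,25,27,29,31): 1⊕1⊕1⊕0⊕0⊕0⊕0⊕1⊕0⊕1⊕0⊕1⊕0⊕1⊕0⊕0 = 1
s2 (pos 2,3,6,7,10,11,14,15,18,19,22,23,26,27,30,31): 1⊕1⊕0⊕0⊕1⊕0⊕1⊕1⊕0⊕1⊕0⊕1⊕1⊕1⊕0⊕0 = 1
s4 (pos 4,5,6,7,12,13,14,15,20,21,22,23,28,29,30,31): 0⊕1⊕0⊕0⊕0⊕0⊕1⊕1⊕0⊕0⊕0⊕1⊕1⊕0⊕0⊕0 = 1
s8 (pos 8,9,10,11,12,13,14,15,24,25,26,27,28,29,30,31): 0⊕0⊕1⊕0⊕0⊕0⊕1⊕1⊕1⊕0⊕1⊕1⊕1⊕0⊕0⊕0 = 1
s16 (pos 16,17,18,19,20,21,22,23,24,25,26,27,28,29,30,31): 0⊕0⊕0⊕1⊕0⊕0⊕0⊕1⊕1⊕0⊕1⊕1⊕1⊕0⊕0⊕0 = 0
Syndrome s16…s1 = 01111 → error at position 15.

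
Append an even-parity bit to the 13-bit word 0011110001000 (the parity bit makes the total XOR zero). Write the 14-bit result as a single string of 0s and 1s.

XOR of the 13 data bits: 0⊕0⊕1⊕1⊕1⊕1⊕0⊕0⊕0⊕1⊕0⊕0⊕0 = 1
Parity bit = 1 (so all 14 bits XOR to 0).

00111100010001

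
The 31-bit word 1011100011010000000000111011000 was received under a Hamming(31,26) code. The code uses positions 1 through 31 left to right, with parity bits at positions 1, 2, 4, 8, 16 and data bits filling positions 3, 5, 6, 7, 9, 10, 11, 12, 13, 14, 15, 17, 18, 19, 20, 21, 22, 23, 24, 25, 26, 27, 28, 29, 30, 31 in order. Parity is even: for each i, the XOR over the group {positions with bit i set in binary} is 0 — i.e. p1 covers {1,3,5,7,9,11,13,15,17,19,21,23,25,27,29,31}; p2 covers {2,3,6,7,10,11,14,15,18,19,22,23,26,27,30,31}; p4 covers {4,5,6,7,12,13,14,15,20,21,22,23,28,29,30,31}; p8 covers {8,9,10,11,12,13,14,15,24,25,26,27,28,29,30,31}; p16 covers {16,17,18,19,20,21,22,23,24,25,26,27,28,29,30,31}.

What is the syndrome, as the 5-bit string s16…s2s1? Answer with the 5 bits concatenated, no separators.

s1 (pos 1,3,5,7,9,11,13,15,17,19,21,23,25,27,29,31): 1⊕1⊕1⊕0⊕1⊕0⊕0⊕0⊕0⊕0⊕0⊕1⊕1⊕1⊕0⊕0 = 1
s2 (pos 2,3,6,7,10,11,14,15,18,19,22,23,26,27,30,31): 0⊕1⊕0⊕0⊕1⊕0⊕0⊕0⊕0⊕0⊕0⊕1⊕0⊕1⊕0⊕0 = 0
s4 (pos 4,5,6,7,12,13,14,15,20,21,22,23,28,29,30,31): 1⊕1⊕0⊕0⊕1⊕0⊕0⊕0⊕0⊕0⊕0⊕1⊕1⊕0⊕0⊕0 = 1
s8 (pos 8,9,10,11,12,13,14,15,24,25,26,27,28,29,30,31): 0⊕1⊕1⊕0⊕1⊕0⊕0⊕0⊕1⊕1⊕0⊕1⊕1⊕0⊕0⊕0 = 1
s16 (pos 16,17,18,19,20,21,22,23,24,25,26,27,28,29,30,31): 0⊕0⊕0⊕0⊕0⊕0⊕0⊕1⊕1⊕1⊕0⊕1⊕1⊕0⊕0⊕0 = 1
Syndrome s16…s1 = 11101 → error at position 29.

11101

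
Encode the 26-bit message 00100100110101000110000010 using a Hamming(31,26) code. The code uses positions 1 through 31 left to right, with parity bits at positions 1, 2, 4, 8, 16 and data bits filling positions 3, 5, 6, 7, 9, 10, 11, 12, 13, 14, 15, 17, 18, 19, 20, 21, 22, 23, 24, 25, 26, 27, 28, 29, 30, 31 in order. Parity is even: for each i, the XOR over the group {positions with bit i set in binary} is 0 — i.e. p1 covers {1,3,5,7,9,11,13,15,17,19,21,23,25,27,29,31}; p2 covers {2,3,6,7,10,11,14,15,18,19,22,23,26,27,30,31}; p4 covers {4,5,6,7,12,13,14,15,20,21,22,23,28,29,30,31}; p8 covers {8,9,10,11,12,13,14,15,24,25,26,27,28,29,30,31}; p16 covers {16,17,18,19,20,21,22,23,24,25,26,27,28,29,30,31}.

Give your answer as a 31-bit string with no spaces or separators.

Place data at non-parity positions: p1 p2 0 p4 0 1 0 p8 0 1 0 0 1 1 0 p16 1 0 1 0 0 0 1 1 0 0 0 0 0 1 0
p1 (pos 1,3,5,7,9,11,13,15,17,19,21,23,25,27,29,31): XOR of data positions = 0⊕0⊕0⊕0⊕0⊕1⊕0⊕1⊕1⊕0⊕1⊕0⊕0⊕0⊕0 = 0
p2 (pos 2,3,6,7,10,11,14,15,18,19,22,23,26,27,30,31): XOR of data positions = 0⊕1⊕0⊕1⊕0⊕1⊕0⊕0⊕1⊕0⊕1⊕0⊕0⊕1⊕0 = 0
p4 (pos 4,5,6,7,12,13,14,15,20,21,22,23,28,29,30,31): XOR of data positions = 0⊕1⊕0⊕0⊕1⊕1⊕0⊕0⊕0⊕0⊕1⊕0⊕0⊕1⊕0 = 1
p8 (pos 8,9,10,11,12,13,14,15,24,25,26,27,28,29,30,31): XOR of data positions = 0⊕1⊕0⊕0⊕1⊕1⊕0⊕1⊕0⊕0⊕0⊕0⊕0⊕1⊕0 = 1
p16 (pos 16,17,18,19,20,21,22,23,24,25,26,27,28,29,30,31): XOR of data positions = 1⊕0⊕1⊕0⊕0⊕0⊕1⊕1⊕0⊕0⊕0⊕0⊕0⊕1⊕0 = 1
Codeword: 0001010101001101101000110000010

0001010101001101101000110000010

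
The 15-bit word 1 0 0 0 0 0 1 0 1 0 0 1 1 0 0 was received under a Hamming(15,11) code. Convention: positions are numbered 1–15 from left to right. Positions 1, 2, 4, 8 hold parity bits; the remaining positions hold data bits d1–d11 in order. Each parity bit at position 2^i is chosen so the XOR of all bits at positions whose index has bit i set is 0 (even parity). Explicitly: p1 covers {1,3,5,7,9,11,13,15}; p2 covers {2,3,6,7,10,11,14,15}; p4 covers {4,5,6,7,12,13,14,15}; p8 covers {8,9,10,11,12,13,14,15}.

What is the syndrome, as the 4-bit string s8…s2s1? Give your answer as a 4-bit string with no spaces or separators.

s1 (pos 1,3,5,7,9,11,13,15): 1⊕0⊕0⊕1⊕1⊕0⊕1⊕0 = 0
s2 (pos 2,3,6,7,10,11,14,15): 0⊕0⊕0⊕1⊕0⊕0⊕0⊕0 = 1
s4 (pos 4,5,6,7,12,13,14,15): 0⊕0⊕0⊕1⊕1⊕1⊕0⊕0 = 1
s8 (pos 8,9,10,11,12,13,14,15): 0⊕1⊕0⊕0⊕1⊕1⊕0⊕0 = 1
Syndrome s8…s1 = 1110 → error at position 14.

1110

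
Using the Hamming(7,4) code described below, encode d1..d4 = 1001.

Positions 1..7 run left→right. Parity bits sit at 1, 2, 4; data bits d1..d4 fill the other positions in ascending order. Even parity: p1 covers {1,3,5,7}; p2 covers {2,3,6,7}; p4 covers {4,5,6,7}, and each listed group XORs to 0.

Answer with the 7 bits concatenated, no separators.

Place data at non-parity positions: p1 p2 1 p4 0 0 1
p1 (pos 1,3,5,7): XOR of data positions = 1⊕0⊕1 = 0
p2 (pos 2,3,6,7): XOR of data positions = 1⊕0⊕1 = 0
p4 (pos 4,5,6,7): XOR of data positions = 0⊕0⊕1 = 1
Codeword: 0011001

0011001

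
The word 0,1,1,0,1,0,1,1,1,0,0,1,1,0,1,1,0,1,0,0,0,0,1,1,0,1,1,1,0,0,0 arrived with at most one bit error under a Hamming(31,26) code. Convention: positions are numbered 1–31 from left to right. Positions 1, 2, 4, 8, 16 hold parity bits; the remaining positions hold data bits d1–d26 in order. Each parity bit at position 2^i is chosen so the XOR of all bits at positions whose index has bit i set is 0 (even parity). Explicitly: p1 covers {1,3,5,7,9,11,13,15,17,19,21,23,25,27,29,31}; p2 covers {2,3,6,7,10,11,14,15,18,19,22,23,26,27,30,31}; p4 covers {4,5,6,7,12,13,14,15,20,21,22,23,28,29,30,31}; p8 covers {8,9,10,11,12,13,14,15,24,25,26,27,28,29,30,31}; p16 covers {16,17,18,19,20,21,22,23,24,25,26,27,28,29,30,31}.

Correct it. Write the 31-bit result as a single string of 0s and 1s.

0110101110011011010000110110000

s1 (pos 1,3,5,7,9,11,13,15,17,19,21,23,25,27,29,31): 0⊕1⊕1⊕1⊕1⊕0⊕1⊕1⊕0⊕0⊕0⊕1⊕0⊕1⊕0⊕0 = 0
s2 (pos 2,3,6,7,10,11,14,15,18,19,22,23,26,27,30,31): 1⊕1⊕0⊕1⊕0⊕0⊕0⊕1⊕1⊕0⊕0⊕1⊕1⊕1⊕0⊕0 = 0
s4 (pos 4,5,6,7,12,13,14,15,20,21,22,23,28,29,30,31): 0⊕1⊕0⊕1⊕1⊕1⊕0⊕1⊕0⊕0⊕0⊕1⊕1⊕0⊕0⊕0 = 1
s8 (pos 8,9,10,11,12,13,14,15,24,25,26,27,28,29,30,31): 1⊕1⊕0⊕0⊕1⊕1⊕0⊕1⊕1⊕0⊕1⊕1⊕1⊕0⊕0⊕0 = 1
s16 (pos 16,17,18,19,20,21,22,23,24,25,26,27,28,29,30,31): 1⊕0⊕1⊕0⊕0⊕0⊕0⊕1⊕1⊕0⊕1⊕1⊕1⊕0⊕0⊕0 = 1
Syndrome s16…s1 = 11100 → error at position 28.
Flip position 28: 0110101110011011010000110111000 → 0110101110011011010000110110000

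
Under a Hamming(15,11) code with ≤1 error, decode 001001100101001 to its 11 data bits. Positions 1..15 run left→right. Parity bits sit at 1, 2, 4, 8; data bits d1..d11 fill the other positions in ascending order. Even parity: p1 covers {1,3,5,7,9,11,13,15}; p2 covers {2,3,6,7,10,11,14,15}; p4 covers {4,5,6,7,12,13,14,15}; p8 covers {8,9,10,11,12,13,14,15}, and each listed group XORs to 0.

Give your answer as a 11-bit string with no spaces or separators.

10110111001

s1 (pos 1,3,5,7,9,11,13,15): 0⊕1⊕0⊕1⊕0⊕0⊕0⊕1 = 1
s2 (pos 2,3,6,7,10,11,14,15): 0⊕1⊕1⊕1⊕1⊕0⊕0⊕1 = 1
s4 (pos 4,5,6,7,12,13,14,15): 0⊕0⊕1⊕1⊕1⊕0⊕0⊕1 = 0
s8 (pos 8,9,10,11,12,13,14,15): 0⊕0⊕1⊕0⊕1⊕0⊕0⊕1 = 1
Syndrome s8…s1 = 1011 → error at position 11.
Flip position 11: 001001100101001 → 001001100111001
Read data bits from positions 3,5,6,7,9,10,11,12,13,14,15: 10110111001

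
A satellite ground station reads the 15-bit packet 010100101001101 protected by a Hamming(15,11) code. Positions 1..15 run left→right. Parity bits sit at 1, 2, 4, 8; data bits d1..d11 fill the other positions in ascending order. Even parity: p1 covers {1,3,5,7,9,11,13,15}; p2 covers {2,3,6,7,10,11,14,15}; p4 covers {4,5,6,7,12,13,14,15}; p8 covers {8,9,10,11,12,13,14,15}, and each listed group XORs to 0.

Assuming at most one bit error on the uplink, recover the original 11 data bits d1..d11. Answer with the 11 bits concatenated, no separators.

00111001101

s1 (pos 1,3,5,7,9,11,13,15): 0⊕0⊕0⊕1⊕1⊕0⊕1⊕1 = 0
s2 (pos 2,3,6,7,10,11,14,15): 1⊕0⊕0⊕1⊕0⊕0⊕0⊕1 = 1
s4 (pos 4,5,6,7,12,13,14,15): 1⊕0⊕0⊕1⊕1⊕1⊕0⊕1 = 1
s8 (pos 8,9,10,11,12,13,14,15): 0⊕1⊕0⊕0⊕1⊕1⊕0⊕1 = 0
Syndrome s8…s1 = 0110 → error at position 6.
Flip position 6: 010100101001101 → 010101101001101
Read data bits from positions 3,5,6,7,9,10,11,12,13,14,15: 00111001101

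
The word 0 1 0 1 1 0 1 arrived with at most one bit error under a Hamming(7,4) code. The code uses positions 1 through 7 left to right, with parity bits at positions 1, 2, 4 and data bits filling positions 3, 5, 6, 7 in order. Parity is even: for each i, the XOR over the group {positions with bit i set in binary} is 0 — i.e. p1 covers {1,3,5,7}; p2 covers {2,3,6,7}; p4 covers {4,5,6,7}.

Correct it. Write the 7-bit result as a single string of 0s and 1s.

s1 (pos 1,3,5,7): 0⊕0⊕1⊕1 = 0
s2 (pos 2,3,6,7): 1⊕0⊕0⊕1 = 0
s4 (pos 4,5,6,7): 1⊕1⊕0⊕1 = 1
Syndrome s4…s1 = 100 → error at position 4.
Flip position 4: 0101101 → 0100101

0100101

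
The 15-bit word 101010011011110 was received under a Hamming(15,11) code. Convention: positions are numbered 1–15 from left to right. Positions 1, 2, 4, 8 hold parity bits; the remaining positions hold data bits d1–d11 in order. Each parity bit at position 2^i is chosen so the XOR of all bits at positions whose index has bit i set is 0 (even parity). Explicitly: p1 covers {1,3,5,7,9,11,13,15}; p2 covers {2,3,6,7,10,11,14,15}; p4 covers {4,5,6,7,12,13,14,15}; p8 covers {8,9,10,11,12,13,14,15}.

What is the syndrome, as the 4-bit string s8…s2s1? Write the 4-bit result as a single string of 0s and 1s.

s1 (pos 1,3,5,7,9,11,13,15): 1⊕1⊕1⊕0⊕1⊕1⊕1⊕0 = 0
s2 (pos 2,3,6,7,10,11,14,15): 0⊕1⊕0⊕0⊕0⊕1⊕1⊕0 = 1
s4 (pos 4,5,6,7,12,13,14,15): 0⊕1⊕0⊕0⊕1⊕1⊕1⊕0 = 0
s8 (pos 8,9,10,11,12,13,14,15): 1⊕1⊕0⊕1⊕1⊕1⊕1⊕0 = 0
Syndrome s8…s1 = 0010 → error at position 2.

0010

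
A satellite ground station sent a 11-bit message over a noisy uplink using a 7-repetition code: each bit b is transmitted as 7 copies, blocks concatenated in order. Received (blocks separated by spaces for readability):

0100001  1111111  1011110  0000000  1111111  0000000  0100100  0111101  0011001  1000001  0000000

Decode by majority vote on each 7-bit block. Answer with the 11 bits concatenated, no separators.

01101001000

Block 1 (0100001): 2 ones → 0
Block 2 (1111111): 7 ones → 1
Block 3 (1011110): 5 ones → 1
Block 4 (0000000): 0 ones → 0
Block 5 (1111111): 7 ones → 1
Block 6 (0000000): 0 ones → 0
Block 7 (0100100): 2 ones → 0
Block 8 (0111101): 5 ones → 1
Block 9 (0011001): 3 ones → 0
Block 10 (1000001): 2 ones → 0
Block 11 (0000000): 0 ones → 0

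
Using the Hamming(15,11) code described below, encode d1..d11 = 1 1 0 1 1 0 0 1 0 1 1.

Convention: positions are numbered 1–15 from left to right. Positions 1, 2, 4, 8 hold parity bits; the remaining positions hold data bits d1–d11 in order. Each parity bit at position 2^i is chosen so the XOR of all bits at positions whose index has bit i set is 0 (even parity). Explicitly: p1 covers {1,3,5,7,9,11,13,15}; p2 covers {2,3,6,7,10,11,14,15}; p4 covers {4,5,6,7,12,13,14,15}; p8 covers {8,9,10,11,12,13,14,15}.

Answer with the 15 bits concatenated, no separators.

Place data at non-parity positions: p1 p2 1 p4 1 0 1 p8 1 0 0 1 0 1 1
p1 (pos 1,3,5,7,9,11,13,15): XOR of data positions = 1⊕1⊕1⊕1⊕0⊕0⊕1 = 1
p2 (pos 2,3,6,7,10,11,14,15): XOR of data positions = 1⊕0⊕1⊕0⊕0⊕1⊕1 = 0
p4 (pos 4,5,6,7,12,13,14,15): XOR of data positions = 1⊕0⊕1⊕1⊕0⊕1⊕1 = 1
p8 (pos 8,9,10,11,12,13,14,15): XOR of data positions = 1⊕0⊕0⊕1⊕0⊕1⊕1 = 0
Codeword: 101110101001011

101110101001011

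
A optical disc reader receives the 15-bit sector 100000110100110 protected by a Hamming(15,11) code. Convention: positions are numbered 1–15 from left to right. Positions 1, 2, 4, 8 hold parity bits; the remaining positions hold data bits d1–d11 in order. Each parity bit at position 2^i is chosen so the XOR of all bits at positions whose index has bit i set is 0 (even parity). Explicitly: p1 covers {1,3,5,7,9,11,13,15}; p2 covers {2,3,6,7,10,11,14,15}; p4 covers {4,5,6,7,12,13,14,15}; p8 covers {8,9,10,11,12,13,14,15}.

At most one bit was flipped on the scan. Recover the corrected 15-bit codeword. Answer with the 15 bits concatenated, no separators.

100000010100110

s1 (pos 1,3,5,7,9,11,13,15): 1⊕0⊕0⊕1⊕0⊕0⊕1⊕0 = 1
s2 (pos 2,3,6,7,10,11,14,15): 0⊕0⊕0⊕1⊕1⊕0⊕1⊕0 = 1
s4 (pos 4,5,6,7,12,13,14,15): 0⊕0⊕0⊕1⊕0⊕1⊕1⊕0 = 1
s8 (pos 8,9,10,11,12,13,14,15): 1⊕0⊕1⊕0⊕0⊕1⊕1⊕0 = 0
Syndrome s8…s1 = 0111 → error at position 7.
Flip position 7: 100000110100110 → 100000010100110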